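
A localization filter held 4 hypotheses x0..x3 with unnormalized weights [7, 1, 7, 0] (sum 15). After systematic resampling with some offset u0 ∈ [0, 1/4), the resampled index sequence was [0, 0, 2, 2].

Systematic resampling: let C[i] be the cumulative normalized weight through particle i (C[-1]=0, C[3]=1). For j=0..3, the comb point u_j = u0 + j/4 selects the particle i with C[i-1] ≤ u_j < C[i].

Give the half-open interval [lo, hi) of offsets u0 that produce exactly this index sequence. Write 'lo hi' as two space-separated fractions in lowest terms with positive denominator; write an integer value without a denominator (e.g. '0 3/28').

C = [7/15, 8/15, 1, 1]
j=0 picked index 0: u0 ∈ [0, 7/15)
j=1 picked index 0: u0 ∈ [-1/4, 13/60)
j=2 picked index 2: u0 ∈ [1/30, 1/2)
j=3 picked index 2: u0 ∈ [-13/60, 1/4)
intersection: [1/30, 13/60)

1/30 13/60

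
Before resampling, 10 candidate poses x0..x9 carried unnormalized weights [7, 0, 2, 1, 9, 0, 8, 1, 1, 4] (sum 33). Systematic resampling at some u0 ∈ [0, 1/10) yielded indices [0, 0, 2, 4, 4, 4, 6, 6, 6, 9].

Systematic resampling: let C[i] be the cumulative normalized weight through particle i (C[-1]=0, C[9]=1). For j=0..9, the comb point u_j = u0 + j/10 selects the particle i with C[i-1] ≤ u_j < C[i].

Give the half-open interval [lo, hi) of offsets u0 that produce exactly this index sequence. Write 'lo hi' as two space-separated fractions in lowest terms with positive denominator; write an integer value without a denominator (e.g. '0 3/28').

C = [7/33, 7/33, 3/11, 10/33, 19/33, 19/33, 9/11, 28/33, 29/33, 1]
j=0 picked index 0: u0 ∈ [0, 7/33)
j=1 picked index 0: u0 ∈ [-1/10, 37/330)
j=2 picked index 2: u0 ∈ [2/165, 4/55)
j=3 picked index 4: u0 ∈ [1/330, 91/330)
j=4 picked index 4: u0 ∈ [-16/165, 29/165)
j=5 picked index 4: u0 ∈ [-13/66, 5/66)
j=6 picked index 6: u0 ∈ [-4/165, 12/55)
j=7 picked index 6: u0 ∈ [-41/330, 13/110)
j=8 picked index 6: u0 ∈ [-37/165, 1/55)
j=9 picked index 9: u0 ∈ [-7/330, 1/10)
intersection: [2/165, 1/55)

2/165 1/55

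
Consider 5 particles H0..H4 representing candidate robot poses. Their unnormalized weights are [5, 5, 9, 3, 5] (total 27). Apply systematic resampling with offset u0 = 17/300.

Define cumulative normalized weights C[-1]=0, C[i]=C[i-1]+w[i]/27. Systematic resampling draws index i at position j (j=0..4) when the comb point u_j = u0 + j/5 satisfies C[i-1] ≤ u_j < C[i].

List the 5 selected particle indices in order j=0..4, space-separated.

C = [5/27, 10/27, 19/27, 22/27, 1]
j=0: u_0=17/300 ∈ [0, 5/27) → index 0
j=1: u_1=77/300 ∈ [5/27, 10/27) → index 1
j=2: u_2=137/300 ∈ [10/27, 19/27) → index 2
j=3: u_3=197/300 ∈ [10/27, 19/27) → index 2
j=4: u_4=257/300 ∈ [22/27, 1) → index 4

0 1 2 2 4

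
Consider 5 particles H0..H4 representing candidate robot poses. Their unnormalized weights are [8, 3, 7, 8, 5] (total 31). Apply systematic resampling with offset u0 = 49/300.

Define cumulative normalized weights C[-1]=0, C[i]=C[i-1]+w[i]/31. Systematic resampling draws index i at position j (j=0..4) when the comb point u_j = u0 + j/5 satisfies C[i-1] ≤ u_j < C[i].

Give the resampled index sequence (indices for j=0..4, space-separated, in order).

0 2 2 3 4

C = [8/31, 11/31, 18/31, 26/31, 1]
j=0: u_0=49/300 ∈ [0, 8/31) → index 0
j=1: u_1=109/300 ∈ [11/31, 18/31) → index 2
j=2: u_2=169/300 ∈ [11/31, 18/31) → index 2
j=3: u_3=229/300 ∈ [18/31, 26/31) → index 3
j=4: u_4=289/300 ∈ [26/31, 1) → index 4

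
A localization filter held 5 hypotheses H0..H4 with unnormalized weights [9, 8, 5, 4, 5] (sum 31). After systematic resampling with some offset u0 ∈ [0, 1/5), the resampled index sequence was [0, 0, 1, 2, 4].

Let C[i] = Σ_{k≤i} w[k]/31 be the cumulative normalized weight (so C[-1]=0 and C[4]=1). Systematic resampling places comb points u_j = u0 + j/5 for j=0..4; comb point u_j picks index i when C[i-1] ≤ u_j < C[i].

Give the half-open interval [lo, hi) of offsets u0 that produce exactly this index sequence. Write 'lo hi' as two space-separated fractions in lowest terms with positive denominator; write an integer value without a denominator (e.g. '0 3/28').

6/155 14/155

C = [9/31, 17/31, 22/31, 26/31, 1]
j=0 picked index 0: u0 ∈ [0, 9/31)
j=1 picked index 0: u0 ∈ [-1/5, 14/155)
j=2 picked index 1: u0 ∈ [-17/155, 23/155)
j=3 picked index 2: u0 ∈ [-8/155, 17/155)
j=4 picked index 4: u0 ∈ [6/155, 1/5)
intersection: [6/155, 14/155)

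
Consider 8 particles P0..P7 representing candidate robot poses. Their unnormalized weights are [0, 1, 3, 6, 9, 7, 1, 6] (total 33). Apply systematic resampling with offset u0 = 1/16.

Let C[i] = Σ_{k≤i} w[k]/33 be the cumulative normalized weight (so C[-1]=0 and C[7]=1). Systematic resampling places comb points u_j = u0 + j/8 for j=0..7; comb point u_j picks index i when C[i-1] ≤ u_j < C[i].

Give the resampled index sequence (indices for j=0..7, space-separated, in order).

2 3 4 4 4 5 6 7

C = [0, 1/33, 4/33, 10/33, 19/33, 26/33, 9/11, 1]
j=0: u_0=1/16 ∈ [1/33, 4/33) → index 2
j=1: u_1=3/16 ∈ [4/33, 10/33) → index 3
j=2: u_2=5/16 ∈ [10/33, 19/33) → index 4
j=3: u_3=7/16 ∈ [10/33, 19/33) → index 4
j=4: u_4=9/16 ∈ [10/33, 19/33) → index 4
j=5: u_5=11/16 ∈ [19/33, 26/33) → index 5
j=6: u_6=13/16 ∈ [26/33, 9/11) → index 6
j=7: u_7=15/16 ∈ [9/11, 1) → index 7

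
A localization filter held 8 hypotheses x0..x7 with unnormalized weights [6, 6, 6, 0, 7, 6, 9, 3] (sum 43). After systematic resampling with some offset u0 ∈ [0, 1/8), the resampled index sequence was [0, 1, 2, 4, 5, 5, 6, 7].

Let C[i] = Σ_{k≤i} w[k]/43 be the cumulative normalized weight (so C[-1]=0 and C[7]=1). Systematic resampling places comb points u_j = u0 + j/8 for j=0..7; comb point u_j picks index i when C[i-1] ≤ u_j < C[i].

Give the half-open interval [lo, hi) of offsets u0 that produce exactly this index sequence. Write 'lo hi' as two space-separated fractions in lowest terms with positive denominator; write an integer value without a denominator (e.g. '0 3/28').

7/86 33/344

C = [6/43, 12/43, 18/43, 18/43, 25/43, 31/43, 40/43, 1]
j=0 picked index 0: u0 ∈ [0, 6/43)
j=1 picked index 1: u0 ∈ [5/344, 53/344)
j=2 picked index 2: u0 ∈ [5/172, 29/172)
j=3 picked index 4: u0 ∈ [15/344, 71/344)
j=4 picked index 5: u0 ∈ [7/86, 19/86)
j=5 picked index 5: u0 ∈ [-15/344, 33/344)
j=6 picked index 6: u0 ∈ [-5/172, 31/172)
j=7 picked index 7: u0 ∈ [19/344, 1/8)
intersection: [7/86, 33/344)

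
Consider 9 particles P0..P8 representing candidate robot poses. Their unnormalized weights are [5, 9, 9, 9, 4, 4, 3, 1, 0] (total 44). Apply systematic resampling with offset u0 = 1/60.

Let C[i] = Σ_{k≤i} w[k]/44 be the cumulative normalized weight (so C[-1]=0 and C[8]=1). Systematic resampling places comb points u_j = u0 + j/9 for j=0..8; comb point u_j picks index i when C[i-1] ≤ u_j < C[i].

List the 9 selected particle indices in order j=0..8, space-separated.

0 1 1 2 2 3 3 4 5

C = [5/44, 7/22, 23/44, 8/11, 9/11, 10/11, 43/44, 1, 1]
j=0: u_0=1/60 ∈ [0, 5/44) → index 0
j=1: u_1=23/180 ∈ [5/44, 7/22) → index 1
j=2: u_2=43/180 ∈ [5/44, 7/22) → index 1
j=3: u_3=7/20 ∈ [7/22, 23/44) → index 2
j=4: u_4=83/180 ∈ [7/22, 23/44) → index 2
j=5: u_5=103/180 ∈ [23/44, 8/11) → index 3
j=6: u_6=41/60 ∈ [23/44, 8/11) → index 3
j=7: u_7=143/180 ∈ [8/11, 9/11) → index 4
j=8: u_8=163/180 ∈ [9/11, 10/11) → index 5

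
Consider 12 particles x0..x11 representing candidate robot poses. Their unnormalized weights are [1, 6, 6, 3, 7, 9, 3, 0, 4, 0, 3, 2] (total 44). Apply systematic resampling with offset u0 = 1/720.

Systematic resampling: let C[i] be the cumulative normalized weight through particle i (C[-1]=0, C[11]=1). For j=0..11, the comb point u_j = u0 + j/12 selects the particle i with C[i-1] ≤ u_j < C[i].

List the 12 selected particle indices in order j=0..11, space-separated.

C = [1/44, 7/44, 13/44, 4/11, 23/44, 8/11, 35/44, 35/44, 39/44, 39/44, 21/22, 1]
j=0: u_0=1/720 ∈ [0, 1/44) → index 0
j=1: u_1=61/720 ∈ [1/44, 7/44) → index 1
j=2: u_2=121/720 ∈ [7/44, 13/44) → index 2
j=3: u_3=181/720 ∈ [7/44, 13/44) → index 2
j=4: u_4=241/720 ∈ [13/44, 4/11) → index 3
j=5: u_5=301/720 ∈ [4/11, 23/44) → index 4
j=6: u_6=361/720 ∈ [4/11, 23/44) → index 4
j=7: u_7=421/720 ∈ [23/44, 8/11) → index 5
j=8: u_8=481/720 ∈ [23/44, 8/11) → index 5
j=9: u_9=541/720 ∈ [8/11, 35/44) → index 6
j=10: u_10=601/720 ∈ [35/44, 39/44) → index 8
j=11: u_11=661/720 ∈ [39/44, 21/22) → index 10

0 1 2 2 3 4 4 5 5 6 8 10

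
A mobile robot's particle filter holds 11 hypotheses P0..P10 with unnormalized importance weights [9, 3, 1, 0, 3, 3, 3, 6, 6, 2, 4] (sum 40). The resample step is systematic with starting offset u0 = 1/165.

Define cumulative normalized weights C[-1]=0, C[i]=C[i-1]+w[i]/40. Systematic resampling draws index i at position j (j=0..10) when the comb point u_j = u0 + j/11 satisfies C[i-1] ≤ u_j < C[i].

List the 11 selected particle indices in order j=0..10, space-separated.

0 0 0 1 4 5 7 7 8 8 10

C = [9/40, 3/10, 13/40, 13/40, 2/5, 19/40, 11/20, 7/10, 17/20, 9/10, 1]
j=0: u_0=1/165 ∈ [0, 9/40) → index 0
j=1: u_1=16/165 ∈ [0, 9/40) → index 0
j=2: u_2=31/165 ∈ [0, 9/40) → index 0
j=3: u_3=46/165 ∈ [9/40, 3/10) → index 1
j=4: u_4=61/165 ∈ [13/40, 2/5) → index 4
j=5: u_5=76/165 ∈ [2/5, 19/40) → index 5
j=6: u_6=91/165 ∈ [11/20, 7/10) → index 7
j=7: u_7=106/165 ∈ [11/20, 7/10) → index 7
j=8: u_8=11/15 ∈ [7/10, 17/20) → index 8
j=9: u_9=136/165 ∈ [7/10, 17/20) → index 8
j=10: u_10=151/165 ∈ [9/10, 1) → index 10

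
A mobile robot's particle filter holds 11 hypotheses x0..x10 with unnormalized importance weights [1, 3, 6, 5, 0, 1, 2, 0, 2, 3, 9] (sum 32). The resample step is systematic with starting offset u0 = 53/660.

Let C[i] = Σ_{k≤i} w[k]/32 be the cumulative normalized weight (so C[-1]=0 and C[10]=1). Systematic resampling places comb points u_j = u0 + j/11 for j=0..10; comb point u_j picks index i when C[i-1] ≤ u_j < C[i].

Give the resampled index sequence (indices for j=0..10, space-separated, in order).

C = [1/32, 1/8, 5/16, 15/32, 15/32, 1/2, 9/16, 9/16, 5/8, 23/32, 1]
j=0: u_0=53/660 ∈ [1/32, 1/8) → index 1
j=1: u_1=113/660 ∈ [1/8, 5/16) → index 2
j=2: u_2=173/660 ∈ [1/8, 5/16) → index 2
j=3: u_3=233/660 ∈ [5/16, 15/32) → index 3
j=4: u_4=293/660 ∈ [5/16, 15/32) → index 3
j=5: u_5=353/660 ∈ [1/2, 9/16) → index 6
j=6: u_6=413/660 ∈ [5/8, 23/32) → index 9
j=7: u_7=43/60 ∈ [5/8, 23/32) → index 9
j=8: u_8=533/660 ∈ [23/32, 1) → index 10
j=9: u_9=593/660 ∈ [23/32, 1) → index 10
j=10: u_10=653/660 ∈ [23/32, 1) → index 10

1 2 2 3 3 6 9 9 10 10 10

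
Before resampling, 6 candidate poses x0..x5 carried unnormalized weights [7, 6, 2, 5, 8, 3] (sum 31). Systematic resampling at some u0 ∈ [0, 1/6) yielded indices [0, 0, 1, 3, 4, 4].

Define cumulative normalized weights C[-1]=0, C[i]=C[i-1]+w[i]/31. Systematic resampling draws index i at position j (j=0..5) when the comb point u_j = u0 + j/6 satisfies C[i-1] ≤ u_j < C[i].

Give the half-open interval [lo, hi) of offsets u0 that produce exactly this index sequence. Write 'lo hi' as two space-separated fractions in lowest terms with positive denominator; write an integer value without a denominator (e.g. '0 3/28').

C = [7/31, 13/31, 15/31, 20/31, 28/31, 1]
j=0 picked index 0: u0 ∈ [0, 7/31)
j=1 picked index 0: u0 ∈ [-1/6, 11/186)
j=2 picked index 1: u0 ∈ [-10/93, 8/93)
j=3 picked index 3: u0 ∈ [-1/62, 9/62)
j=4 picked index 4: u0 ∈ [-2/93, 22/93)
j=5 picked index 4: u0 ∈ [-35/186, 13/186)
intersection: [0, 11/186)

0 11/186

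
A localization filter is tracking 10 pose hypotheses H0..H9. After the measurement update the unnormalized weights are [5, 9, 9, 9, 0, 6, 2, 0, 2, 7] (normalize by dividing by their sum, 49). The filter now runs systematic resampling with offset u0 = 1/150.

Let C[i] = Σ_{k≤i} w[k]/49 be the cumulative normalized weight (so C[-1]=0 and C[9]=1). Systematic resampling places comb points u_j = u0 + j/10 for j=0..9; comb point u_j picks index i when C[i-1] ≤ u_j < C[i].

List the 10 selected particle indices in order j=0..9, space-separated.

0 1 1 2 2 3 3 5 6 9

C = [5/49, 2/7, 23/49, 32/49, 32/49, 38/49, 40/49, 40/49, 6/7, 1]
j=0: u_0=1/150 ∈ [0, 5/49) → index 0
j=1: u_1=8/75 ∈ [5/49, 2/7) → index 1
j=2: u_2=31/150 ∈ [5/49, 2/7) → index 1
j=3: u_3=23/75 ∈ [2/7, 23/49) → index 2
j=4: u_4=61/150 ∈ [2/7, 23/49) → index 2
j=5: u_5=38/75 ∈ [23/49, 32/49) → index 3
j=6: u_6=91/150 ∈ [23/49, 32/49) → index 3
j=7: u_7=53/75 ∈ [32/49, 38/49) → index 5
j=8: u_8=121/150 ∈ [38/49, 40/49) → index 6
j=9: u_9=68/75 ∈ [6/7, 1) → index 9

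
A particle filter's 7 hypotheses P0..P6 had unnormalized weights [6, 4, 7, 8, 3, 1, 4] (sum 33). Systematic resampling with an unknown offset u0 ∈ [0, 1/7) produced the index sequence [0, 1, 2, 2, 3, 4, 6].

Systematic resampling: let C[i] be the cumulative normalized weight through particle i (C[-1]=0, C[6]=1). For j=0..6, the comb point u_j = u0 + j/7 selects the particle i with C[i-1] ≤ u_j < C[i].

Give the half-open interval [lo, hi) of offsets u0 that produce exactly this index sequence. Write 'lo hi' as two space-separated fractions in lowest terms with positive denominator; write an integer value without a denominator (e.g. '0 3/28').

10/231 20/231

C = [2/11, 10/33, 17/33, 25/33, 28/33, 29/33, 1]
j=0 picked index 0: u0 ∈ [0, 2/11)
j=1 picked index 1: u0 ∈ [3/77, 37/231)
j=2 picked index 2: u0 ∈ [4/231, 53/231)
j=3 picked index 2: u0 ∈ [-29/231, 20/231)
j=4 picked index 3: u0 ∈ [-13/231, 43/231)
j=5 picked index 4: u0 ∈ [10/231, 31/231)
j=6 picked index 6: u0 ∈ [5/231, 1/7)
intersection: [10/231, 20/231)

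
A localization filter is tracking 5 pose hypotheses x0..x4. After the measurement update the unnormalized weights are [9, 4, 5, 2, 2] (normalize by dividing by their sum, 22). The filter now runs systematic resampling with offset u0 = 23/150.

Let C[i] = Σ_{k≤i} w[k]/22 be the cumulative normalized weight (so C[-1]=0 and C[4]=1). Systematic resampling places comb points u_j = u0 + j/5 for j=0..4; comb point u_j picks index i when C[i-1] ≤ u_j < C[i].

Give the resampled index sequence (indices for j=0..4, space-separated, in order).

0 0 1 2 4

C = [9/22, 13/22, 9/11, 10/11, 1]
j=0: u_0=23/150 ∈ [0, 9/22) → index 0
j=1: u_1=53/150 ∈ [0, 9/22) → index 0
j=2: u_2=83/150 ∈ [9/22, 13/22) → index 1
j=3: u_3=113/150 ∈ [13/22, 9/11) → index 2
j=4: u_4=143/150 ∈ [10/11, 1) → index 4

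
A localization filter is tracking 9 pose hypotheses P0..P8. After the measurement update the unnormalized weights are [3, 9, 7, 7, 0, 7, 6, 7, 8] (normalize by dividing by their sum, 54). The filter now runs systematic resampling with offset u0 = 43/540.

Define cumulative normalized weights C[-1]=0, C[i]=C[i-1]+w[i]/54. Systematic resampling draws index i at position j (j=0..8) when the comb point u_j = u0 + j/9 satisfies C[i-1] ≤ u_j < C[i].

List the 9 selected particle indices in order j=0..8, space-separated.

C = [1/18, 2/9, 19/54, 13/27, 13/27, 11/18, 13/18, 23/27, 1]
j=0: u_0=43/540 ∈ [1/18, 2/9) → index 1
j=1: u_1=103/540 ∈ [1/18, 2/9) → index 1
j=2: u_2=163/540 ∈ [2/9, 19/54) → index 2
j=3: u_3=223/540 ∈ [19/54, 13/27) → index 3
j=4: u_4=283/540 ∈ [13/27, 11/18) → index 5
j=5: u_5=343/540 ∈ [11/18, 13/18) → index 6
j=6: u_6=403/540 ∈ [13/18, 23/27) → index 7
j=7: u_7=463/540 ∈ [23/27, 1) → index 8
j=8: u_8=523/540 ∈ [23/27, 1) → index 8

1 1 2 3 5 6 7 8 8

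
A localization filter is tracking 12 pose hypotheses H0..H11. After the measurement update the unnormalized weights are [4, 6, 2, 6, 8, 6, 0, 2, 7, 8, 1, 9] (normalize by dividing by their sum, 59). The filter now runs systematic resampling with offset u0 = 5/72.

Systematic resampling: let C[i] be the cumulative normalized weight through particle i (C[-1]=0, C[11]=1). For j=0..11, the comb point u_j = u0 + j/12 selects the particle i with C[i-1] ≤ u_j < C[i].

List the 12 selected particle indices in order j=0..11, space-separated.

C = [4/59, 10/59, 12/59, 18/59, 26/59, 32/59, 32/59, 34/59, 41/59, 49/59, 50/59, 1]
j=0: u_0=5/72 ∈ [4/59, 10/59) → index 1
j=1: u_1=11/72 ∈ [4/59, 10/59) → index 1
j=2: u_2=17/72 ∈ [12/59, 18/59) → index 3
j=3: u_3=23/72 ∈ [18/59, 26/59) → index 4
j=4: u_4=29/72 ∈ [18/59, 26/59) → index 4
j=5: u_5=35/72 ∈ [26/59, 32/59) → index 5
j=6: u_6=41/72 ∈ [32/59, 34/59) → index 7
j=7: u_7=47/72 ∈ [34/59, 41/59) → index 8
j=8: u_8=53/72 ∈ [41/59, 49/59) → index 9
j=9: u_9=59/72 ∈ [41/59, 49/59) → index 9
j=10: u_10=65/72 ∈ [50/59, 1) → index 11
j=11: u_11=71/72 ∈ [50/59, 1) → index 11

1 1 3 4 4 5 7 8 9 9 11 11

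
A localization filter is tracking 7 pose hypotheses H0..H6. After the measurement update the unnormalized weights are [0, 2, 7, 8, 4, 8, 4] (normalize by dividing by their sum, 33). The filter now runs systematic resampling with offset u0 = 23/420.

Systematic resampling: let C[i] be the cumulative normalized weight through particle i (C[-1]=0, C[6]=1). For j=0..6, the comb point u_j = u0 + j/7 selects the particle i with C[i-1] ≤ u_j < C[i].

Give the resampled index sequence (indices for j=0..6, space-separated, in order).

C = [0, 2/33, 3/11, 17/33, 7/11, 29/33, 1]
j=0: u_0=23/420 ∈ [0, 2/33) → index 1
j=1: u_1=83/420 ∈ [2/33, 3/11) → index 2
j=2: u_2=143/420 ∈ [3/11, 17/33) → index 3
j=3: u_3=29/60 ∈ [3/11, 17/33) → index 3
j=4: u_4=263/420 ∈ [17/33, 7/11) → index 4
j=5: u_5=323/420 ∈ [7/11, 29/33) → index 5
j=6: u_6=383/420 ∈ [29/33, 1) → index 6

1 2 3 3 4 5 6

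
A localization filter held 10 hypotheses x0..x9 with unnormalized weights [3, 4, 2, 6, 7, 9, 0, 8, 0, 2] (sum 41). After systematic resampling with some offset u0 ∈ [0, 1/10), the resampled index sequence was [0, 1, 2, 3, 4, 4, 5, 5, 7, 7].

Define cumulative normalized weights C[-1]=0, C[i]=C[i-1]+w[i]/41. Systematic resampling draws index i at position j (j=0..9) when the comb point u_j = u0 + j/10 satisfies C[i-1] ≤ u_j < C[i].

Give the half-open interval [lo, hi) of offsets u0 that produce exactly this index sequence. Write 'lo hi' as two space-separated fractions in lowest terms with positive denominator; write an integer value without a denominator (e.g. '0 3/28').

C = [3/41, 7/41, 9/41, 15/41, 22/41, 31/41, 31/41, 39/41, 39/41, 1]
j=0 picked index 0: u0 ∈ [0, 3/41)
j=1 picked index 1: u0 ∈ [-11/410, 29/410)
j=2 picked index 2: u0 ∈ [-6/205, 4/205)
j=3 picked index 3: u0 ∈ [-33/410, 27/410)
j=4 picked index 4: u0 ∈ [-7/205, 28/205)
j=5 picked index 4: u0 ∈ [-11/82, 3/82)
j=6 picked index 5: u0 ∈ [-13/205, 32/205)
j=7 picked index 5: u0 ∈ [-67/410, 23/410)
j=8 picked index 7: u0 ∈ [-9/205, 31/205)
j=9 picked index 7: u0 ∈ [-59/410, 21/410)
intersection: [0, 4/205)

0 4/205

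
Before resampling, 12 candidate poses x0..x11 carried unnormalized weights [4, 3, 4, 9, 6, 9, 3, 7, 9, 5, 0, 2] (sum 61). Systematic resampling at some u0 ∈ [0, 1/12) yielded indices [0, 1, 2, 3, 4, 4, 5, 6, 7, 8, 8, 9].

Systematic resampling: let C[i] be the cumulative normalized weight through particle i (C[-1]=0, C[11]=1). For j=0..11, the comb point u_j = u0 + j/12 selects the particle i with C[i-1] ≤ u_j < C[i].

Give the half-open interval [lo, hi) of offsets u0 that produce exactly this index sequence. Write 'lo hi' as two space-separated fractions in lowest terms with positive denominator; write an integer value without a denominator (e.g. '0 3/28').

0 7/732

C = [4/61, 7/61, 11/61, 20/61, 26/61, 35/61, 38/61, 45/61, 54/61, 59/61, 59/61, 1]
j=0 picked index 0: u0 ∈ [0, 4/61)
j=1 picked index 1: u0 ∈ [-13/732, 23/732)
j=2 picked index 2: u0 ∈ [-19/366, 5/366)
j=3 picked index 3: u0 ∈ [-17/244, 19/244)
j=4 picked index 4: u0 ∈ [-1/183, 17/183)
j=5 picked index 4: u0 ∈ [-65/732, 7/732)
j=6 picked index 5: u0 ∈ [-9/122, 9/122)
j=7 picked index 6: u0 ∈ [-7/732, 29/732)
j=8 picked index 7: u0 ∈ [-8/183, 13/183)
j=9 picked index 8: u0 ∈ [-3/244, 33/244)
j=10 picked index 8: u0 ∈ [-35/366, 19/366)
j=11 picked index 9: u0 ∈ [-23/732, 37/732)
intersection: [0, 7/732)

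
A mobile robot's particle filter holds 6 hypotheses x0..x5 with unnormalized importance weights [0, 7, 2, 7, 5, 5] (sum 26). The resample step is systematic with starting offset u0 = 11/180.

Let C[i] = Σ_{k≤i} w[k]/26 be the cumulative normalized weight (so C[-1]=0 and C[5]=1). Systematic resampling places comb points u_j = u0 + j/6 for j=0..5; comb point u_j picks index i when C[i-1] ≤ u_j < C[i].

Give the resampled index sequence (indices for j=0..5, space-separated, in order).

C = [0, 7/26, 9/26, 8/13, 21/26, 1]
j=0: u_0=11/180 ∈ [0, 7/26) → index 1
j=1: u_1=41/180 ∈ [0, 7/26) → index 1
j=2: u_2=71/180 ∈ [9/26, 8/13) → index 3
j=3: u_3=101/180 ∈ [9/26, 8/13) → index 3
j=4: u_4=131/180 ∈ [8/13, 21/26) → index 4
j=5: u_5=161/180 ∈ [21/26, 1) → index 5

1 1 3 3 4 5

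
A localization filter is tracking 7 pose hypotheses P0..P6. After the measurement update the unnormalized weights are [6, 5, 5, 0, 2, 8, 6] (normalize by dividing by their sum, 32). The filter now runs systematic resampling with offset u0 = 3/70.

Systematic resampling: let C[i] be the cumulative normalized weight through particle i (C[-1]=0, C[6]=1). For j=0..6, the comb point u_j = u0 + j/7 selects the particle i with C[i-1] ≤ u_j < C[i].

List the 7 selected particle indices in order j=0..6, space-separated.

C = [3/16, 11/32, 1/2, 1/2, 9/16, 13/16, 1]
j=0: u_0=3/70 ∈ [0, 3/16) → index 0
j=1: u_1=13/70 ∈ [0, 3/16) → index 0
j=2: u_2=23/70 ∈ [3/16, 11/32) → index 1
j=3: u_3=33/70 ∈ [11/32, 1/2) → index 2
j=4: u_4=43/70 ∈ [9/16, 13/16) → index 5
j=5: u_5=53/70 ∈ [9/16, 13/16) → index 5
j=6: u_6=9/10 ∈ [13/16, 1) → index 6

0 0 1 2 5 5 6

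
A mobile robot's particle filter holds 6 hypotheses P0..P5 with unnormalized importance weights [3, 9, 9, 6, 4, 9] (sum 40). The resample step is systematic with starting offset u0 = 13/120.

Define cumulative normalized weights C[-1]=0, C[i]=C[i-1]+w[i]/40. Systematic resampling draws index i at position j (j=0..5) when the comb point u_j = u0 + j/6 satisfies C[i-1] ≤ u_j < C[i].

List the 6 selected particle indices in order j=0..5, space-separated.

1 1 2 3 5 5

C = [3/40, 3/10, 21/40, 27/40, 31/40, 1]
j=0: u_0=13/120 ∈ [3/40, 3/10) → index 1
j=1: u_1=11/40 ∈ [3/40, 3/10) → index 1
j=2: u_2=53/120 ∈ [3/10, 21/40) → index 2
j=3: u_3=73/120 ∈ [21/40, 27/40) → index 3
j=4: u_4=31/40 ∈ [31/40, 1) → index 5
j=5: u_5=113/120 ∈ [31/40, 1) → index 5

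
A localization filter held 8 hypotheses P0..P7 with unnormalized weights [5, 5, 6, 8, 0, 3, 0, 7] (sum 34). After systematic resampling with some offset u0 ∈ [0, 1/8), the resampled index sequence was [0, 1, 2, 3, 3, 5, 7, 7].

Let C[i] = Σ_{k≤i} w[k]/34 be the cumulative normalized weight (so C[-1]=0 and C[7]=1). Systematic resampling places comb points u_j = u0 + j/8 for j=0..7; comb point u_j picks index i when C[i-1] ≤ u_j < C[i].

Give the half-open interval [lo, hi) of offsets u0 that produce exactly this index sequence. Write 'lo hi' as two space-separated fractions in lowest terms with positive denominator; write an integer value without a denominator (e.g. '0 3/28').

C = [5/34, 5/17, 8/17, 12/17, 12/17, 27/34, 27/34, 1]
j=0 picked index 0: u0 ∈ [0, 5/34)
j=1 picked index 1: u0 ∈ [3/136, 23/136)
j=2 picked index 2: u0 ∈ [3/68, 15/68)
j=3 picked index 3: u0 ∈ [13/136, 45/136)
j=4 picked index 3: u0 ∈ [-1/34, 7/34)
j=5 picked index 5: u0 ∈ [11/136, 23/136)
j=6 picked index 7: u0 ∈ [3/68, 1/4)
j=7 picked index 7: u0 ∈ [-11/136, 1/8)
intersection: [13/136, 1/8)

13/136 1/8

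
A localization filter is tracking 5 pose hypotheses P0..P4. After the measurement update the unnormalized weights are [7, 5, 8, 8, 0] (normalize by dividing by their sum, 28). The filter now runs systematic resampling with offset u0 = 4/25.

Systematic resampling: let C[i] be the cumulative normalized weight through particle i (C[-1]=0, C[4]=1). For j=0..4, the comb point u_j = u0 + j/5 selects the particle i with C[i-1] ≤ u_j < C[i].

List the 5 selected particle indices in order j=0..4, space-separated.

0 1 2 3 3

C = [1/4, 3/7, 5/7, 1, 1]
j=0: u_0=4/25 ∈ [0, 1/4) → index 0
j=1: u_1=9/25 ∈ [1/4, 3/7) → index 1
j=2: u_2=14/25 ∈ [3/7, 5/7) → index 2
j=3: u_3=19/25 ∈ [5/7, 1) → index 3
j=4: u_4=24/25 ∈ [5/7, 1) → index 3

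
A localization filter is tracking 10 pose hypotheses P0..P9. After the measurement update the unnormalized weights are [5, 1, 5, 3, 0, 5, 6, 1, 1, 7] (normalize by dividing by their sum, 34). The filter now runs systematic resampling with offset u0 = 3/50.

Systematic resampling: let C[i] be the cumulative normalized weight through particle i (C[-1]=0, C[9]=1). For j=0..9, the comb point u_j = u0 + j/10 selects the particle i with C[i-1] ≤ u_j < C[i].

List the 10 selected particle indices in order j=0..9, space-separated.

C = [5/34, 3/17, 11/34, 7/17, 7/17, 19/34, 25/34, 13/17, 27/34, 1]
j=0: u_0=3/50 ∈ [0, 5/34) → index 0
j=1: u_1=4/25 ∈ [5/34, 3/17) → index 1
j=2: u_2=13/50 ∈ [3/17, 11/34) → index 2
j=3: u_3=9/25 ∈ [11/34, 7/17) → index 3
j=4: u_4=23/50 ∈ [7/17, 19/34) → index 5
j=5: u_5=14/25 ∈ [19/34, 25/34) → index 6
j=6: u_6=33/50 ∈ [19/34, 25/34) → index 6
j=7: u_7=19/25 ∈ [25/34, 13/17) → index 7
j=8: u_8=43/50 ∈ [27/34, 1) → index 9
j=9: u_9=24/25 ∈ [27/34, 1) → index 9

0 1 2 3 5 6 6 7 9 9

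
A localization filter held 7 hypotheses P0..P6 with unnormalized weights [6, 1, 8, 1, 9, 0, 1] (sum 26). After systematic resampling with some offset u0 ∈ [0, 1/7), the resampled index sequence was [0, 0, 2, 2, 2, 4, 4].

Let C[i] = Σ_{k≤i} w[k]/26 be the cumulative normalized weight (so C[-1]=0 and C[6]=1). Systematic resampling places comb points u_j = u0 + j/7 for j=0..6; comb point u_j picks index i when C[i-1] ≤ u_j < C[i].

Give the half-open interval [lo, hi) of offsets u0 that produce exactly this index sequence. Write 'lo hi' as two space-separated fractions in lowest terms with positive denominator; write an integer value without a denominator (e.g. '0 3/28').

C = [3/13, 7/26, 15/26, 8/13, 25/26, 25/26, 1]
j=0 picked index 0: u0 ∈ [0, 3/13)
j=1 picked index 0: u0 ∈ [-1/7, 8/91)
j=2 picked index 2: u0 ∈ [-3/182, 53/182)
j=3 picked index 2: u0 ∈ [-29/182, 27/182)
j=4 picked index 2: u0 ∈ [-55/182, 1/182)
j=5 picked index 4: u0 ∈ [-9/91, 45/182)
j=6 picked index 4: u0 ∈ [-22/91, 19/182)
intersection: [0, 1/182)

0 1/182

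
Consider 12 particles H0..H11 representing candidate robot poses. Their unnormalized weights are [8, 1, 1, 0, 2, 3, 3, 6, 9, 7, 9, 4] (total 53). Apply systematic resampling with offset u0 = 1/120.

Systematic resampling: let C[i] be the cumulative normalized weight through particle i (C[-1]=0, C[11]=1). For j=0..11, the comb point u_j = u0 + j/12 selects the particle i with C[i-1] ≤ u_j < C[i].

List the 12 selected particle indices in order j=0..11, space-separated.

C = [8/53, 9/53, 10/53, 10/53, 12/53, 15/53, 18/53, 24/53, 33/53, 40/53, 49/53, 1]
j=0: u_0=1/120 ∈ [0, 8/53) → index 0
j=1: u_1=11/120 ∈ [0, 8/53) → index 0
j=2: u_2=7/40 ∈ [9/53, 10/53) → index 2
j=3: u_3=31/120 ∈ [12/53, 15/53) → index 5
j=4: u_4=41/120 ∈ [18/53, 24/53) → index 7
j=5: u_5=17/40 ∈ [18/53, 24/53) → index 7
j=6: u_6=61/120 ∈ [24/53, 33/53) → index 8
j=7: u_7=71/120 ∈ [24/53, 33/53) → index 8
j=8: u_8=27/40 ∈ [33/53, 40/53) → index 9
j=9: u_9=91/120 ∈ [40/53, 49/53) → index 10
j=10: u_10=101/120 ∈ [40/53, 49/53) → index 10
j=11: u_11=37/40 ∈ [49/53, 1) → index 11

0 0 2 5 7 7 8 8 9 10 10 11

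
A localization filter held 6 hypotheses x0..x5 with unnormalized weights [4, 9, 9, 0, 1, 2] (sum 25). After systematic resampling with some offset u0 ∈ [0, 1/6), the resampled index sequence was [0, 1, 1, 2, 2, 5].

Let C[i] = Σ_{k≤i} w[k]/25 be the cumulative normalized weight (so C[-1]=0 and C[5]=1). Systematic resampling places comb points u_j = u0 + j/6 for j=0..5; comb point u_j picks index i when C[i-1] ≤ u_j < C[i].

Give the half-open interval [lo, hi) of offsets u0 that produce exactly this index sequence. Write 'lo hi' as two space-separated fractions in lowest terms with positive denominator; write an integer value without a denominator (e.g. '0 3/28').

C = [4/25, 13/25, 22/25, 22/25, 23/25, 1]
j=0 picked index 0: u0 ∈ [0, 4/25)
j=1 picked index 1: u0 ∈ [-1/150, 53/150)
j=2 picked index 1: u0 ∈ [-13/75, 14/75)
j=3 picked index 2: u0 ∈ [1/50, 19/50)
j=4 picked index 2: u0 ∈ [-11/75, 16/75)
j=5 picked index 5: u0 ∈ [13/150, 1/6)
intersection: [13/150, 4/25)

13/150 4/25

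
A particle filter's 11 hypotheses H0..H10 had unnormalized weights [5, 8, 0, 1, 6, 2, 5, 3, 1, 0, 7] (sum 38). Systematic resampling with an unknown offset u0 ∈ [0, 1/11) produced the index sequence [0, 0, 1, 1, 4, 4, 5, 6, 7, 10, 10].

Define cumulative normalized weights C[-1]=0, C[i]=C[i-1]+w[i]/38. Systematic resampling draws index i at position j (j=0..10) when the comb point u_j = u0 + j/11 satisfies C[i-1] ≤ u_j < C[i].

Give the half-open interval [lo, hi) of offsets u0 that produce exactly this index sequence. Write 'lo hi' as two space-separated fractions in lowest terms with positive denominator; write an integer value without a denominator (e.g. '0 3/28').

1/209 7/209

C = [5/38, 13/38, 13/38, 7/19, 10/19, 11/19, 27/38, 15/19, 31/38, 31/38, 1]
j=0 picked index 0: u0 ∈ [0, 5/38)
j=1 picked index 0: u0 ∈ [-1/11, 17/418)
j=2 picked index 1: u0 ∈ [-21/418, 67/418)
j=3 picked index 1: u0 ∈ [-59/418, 29/418)
j=4 picked index 4: u0 ∈ [1/209, 34/209)
j=5 picked index 4: u0 ∈ [-18/209, 15/209)
j=6 picked index 5: u0 ∈ [-4/209, 7/209)
j=7 picked index 6: u0 ∈ [-12/209, 31/418)
j=8 picked index 7: u0 ∈ [-7/418, 13/209)
j=9 picked index 10: u0 ∈ [-1/418, 2/11)
j=10 picked index 10: u0 ∈ [-39/418, 1/11)
intersection: [1/209, 7/209)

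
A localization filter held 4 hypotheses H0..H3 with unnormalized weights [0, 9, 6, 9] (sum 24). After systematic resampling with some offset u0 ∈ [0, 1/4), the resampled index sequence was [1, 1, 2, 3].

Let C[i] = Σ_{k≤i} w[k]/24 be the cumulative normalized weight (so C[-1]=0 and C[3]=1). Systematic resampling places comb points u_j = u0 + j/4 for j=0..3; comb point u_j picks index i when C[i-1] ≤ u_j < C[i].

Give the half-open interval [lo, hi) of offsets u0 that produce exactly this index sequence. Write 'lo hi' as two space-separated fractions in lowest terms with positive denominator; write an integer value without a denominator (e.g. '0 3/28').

0 1/8

C = [0, 3/8, 5/8, 1]
j=0 picked index 1: u0 ∈ [0, 3/8)
j=1 picked index 1: u0 ∈ [-1/4, 1/8)
j=2 picked index 2: u0 ∈ [-1/8, 1/8)
j=3 picked index 3: u0 ∈ [-1/8, 1/4)
intersection: [0, 1/8)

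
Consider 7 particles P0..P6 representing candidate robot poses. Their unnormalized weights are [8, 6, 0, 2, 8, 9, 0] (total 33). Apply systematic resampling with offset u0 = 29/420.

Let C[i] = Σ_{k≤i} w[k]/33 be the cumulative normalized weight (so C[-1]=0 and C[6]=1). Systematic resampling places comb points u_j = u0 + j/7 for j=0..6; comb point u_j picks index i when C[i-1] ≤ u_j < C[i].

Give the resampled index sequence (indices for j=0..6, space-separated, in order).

0 0 1 4 4 5 5

C = [8/33, 14/33, 14/33, 16/33, 8/11, 1, 1]
j=0: u_0=29/420 ∈ [0, 8/33) → index 0
j=1: u_1=89/420 ∈ [0, 8/33) → index 0
j=2: u_2=149/420 ∈ [8/33, 14/33) → index 1
j=3: u_3=209/420 ∈ [16/33, 8/11) → index 4
j=4: u_4=269/420 ∈ [16/33, 8/11) → index 4
j=5: u_5=47/60 ∈ [8/11, 1) → index 5
j=6: u_6=389/420 ∈ [8/11, 1) → index 5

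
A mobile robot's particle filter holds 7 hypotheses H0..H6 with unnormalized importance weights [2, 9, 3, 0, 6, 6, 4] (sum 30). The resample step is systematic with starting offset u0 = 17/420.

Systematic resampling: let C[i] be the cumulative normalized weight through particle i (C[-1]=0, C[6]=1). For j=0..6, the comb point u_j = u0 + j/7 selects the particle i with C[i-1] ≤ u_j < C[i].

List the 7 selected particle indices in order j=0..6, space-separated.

C = [1/15, 11/30, 7/15, 7/15, 2/3, 13/15, 1]
j=0: u_0=17/420 ∈ [0, 1/15) → index 0
j=1: u_1=11/60 ∈ [1/15, 11/30) → index 1
j=2: u_2=137/420 ∈ [1/15, 11/30) → index 1
j=3: u_3=197/420 ∈ [7/15, 2/3) → index 4
j=4: u_4=257/420 ∈ [7/15, 2/3) → index 4
j=5: u_5=317/420 ∈ [2/3, 13/15) → index 5
j=6: u_6=377/420 ∈ [13/15, 1) → index 6

0 1 1 4 4 5 6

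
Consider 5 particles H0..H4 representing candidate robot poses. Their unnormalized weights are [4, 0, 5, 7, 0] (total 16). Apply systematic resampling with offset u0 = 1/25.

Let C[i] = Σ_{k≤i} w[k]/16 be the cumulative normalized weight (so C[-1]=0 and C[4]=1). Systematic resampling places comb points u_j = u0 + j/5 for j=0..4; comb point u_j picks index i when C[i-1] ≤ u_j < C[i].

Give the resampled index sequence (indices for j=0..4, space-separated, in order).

0 0 2 3 3

C = [1/4, 1/4, 9/16, 1, 1]
j=0: u_0=1/25 ∈ [0, 1/4) → index 0
j=1: u_1=6/25 ∈ [0, 1/4) → index 0
j=2: u_2=11/25 ∈ [1/4, 9/16) → index 2
j=3: u_3=16/25 ∈ [9/16, 1) → index 3
j=4: u_4=21/25 ∈ [9/16, 1) → index 3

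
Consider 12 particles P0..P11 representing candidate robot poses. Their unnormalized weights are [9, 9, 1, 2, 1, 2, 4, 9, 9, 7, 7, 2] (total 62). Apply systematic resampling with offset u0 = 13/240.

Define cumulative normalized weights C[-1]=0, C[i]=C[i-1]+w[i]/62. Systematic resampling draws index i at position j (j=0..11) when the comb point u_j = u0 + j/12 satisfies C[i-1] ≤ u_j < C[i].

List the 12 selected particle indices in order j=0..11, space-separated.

C = [9/62, 9/31, 19/62, 21/62, 11/31, 12/31, 14/31, 37/62, 23/31, 53/62, 30/31, 1]
j=0: u_0=13/240 ∈ [0, 9/62) → index 0
j=1: u_1=11/80 ∈ [0, 9/62) → index 0
j=2: u_2=53/240 ∈ [9/62, 9/31) → index 1
j=3: u_3=73/240 ∈ [9/31, 19/62) → index 2
j=4: u_4=31/80 ∈ [12/31, 14/31) → index 6
j=5: u_5=113/240 ∈ [14/31, 37/62) → index 7
j=6: u_6=133/240 ∈ [14/31, 37/62) → index 7
j=7: u_7=51/80 ∈ [37/62, 23/31) → index 8
j=8: u_8=173/240 ∈ [37/62, 23/31) → index 8
j=9: u_9=193/240 ∈ [23/31, 53/62) → index 9
j=10: u_10=71/80 ∈ [53/62, 30/31) → index 10
j=11: u_11=233/240 ∈ [30/31, 1) → index 11

0 0 1 2 6 7 7 8 8 9 10 11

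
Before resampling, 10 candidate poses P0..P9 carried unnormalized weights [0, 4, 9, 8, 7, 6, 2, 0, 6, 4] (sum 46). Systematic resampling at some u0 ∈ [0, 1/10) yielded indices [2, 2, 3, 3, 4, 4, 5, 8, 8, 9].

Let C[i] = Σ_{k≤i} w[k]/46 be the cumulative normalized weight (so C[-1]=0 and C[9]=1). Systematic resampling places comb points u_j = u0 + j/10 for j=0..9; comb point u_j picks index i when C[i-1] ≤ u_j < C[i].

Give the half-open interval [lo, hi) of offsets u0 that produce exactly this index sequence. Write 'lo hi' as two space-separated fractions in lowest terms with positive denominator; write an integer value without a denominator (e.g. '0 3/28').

2/23 1/10

C = [0, 2/23, 13/46, 21/46, 14/23, 17/23, 18/23, 18/23, 21/23, 1]
j=0 picked index 2: u0 ∈ [2/23, 13/46)
j=1 picked index 2: u0 ∈ [-3/230, 21/115)
j=2 picked index 3: u0 ∈ [19/230, 59/230)
j=3 picked index 3: u0 ∈ [-2/115, 18/115)
j=4 picked index 4: u0 ∈ [13/230, 24/115)
j=5 picked index 4: u0 ∈ [-1/23, 5/46)
j=6 picked index 5: u0 ∈ [1/115, 16/115)
j=7 picked index 8: u0 ∈ [19/230, 49/230)
j=8 picked index 8: u0 ∈ [-2/115, 13/115)
j=9 picked index 9: u0 ∈ [3/230, 1/10)
intersection: [2/23, 1/10)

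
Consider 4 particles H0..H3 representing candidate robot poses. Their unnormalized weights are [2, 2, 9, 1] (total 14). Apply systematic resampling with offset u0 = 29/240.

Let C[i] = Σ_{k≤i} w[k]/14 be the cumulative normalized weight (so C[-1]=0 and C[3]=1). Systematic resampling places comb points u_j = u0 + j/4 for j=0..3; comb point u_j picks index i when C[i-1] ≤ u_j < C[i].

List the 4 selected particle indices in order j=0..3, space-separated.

0 2 2 2

C = [1/7, 2/7, 13/14, 1]
j=0: u_0=29/240 ∈ [0, 1/7) → index 0
j=1: u_1=89/240 ∈ [2/7, 13/14) → index 2
j=2: u_2=149/240 ∈ [2/7, 13/14) → index 2
j=3: u_3=209/240 ∈ [2/7, 13/14) → index 2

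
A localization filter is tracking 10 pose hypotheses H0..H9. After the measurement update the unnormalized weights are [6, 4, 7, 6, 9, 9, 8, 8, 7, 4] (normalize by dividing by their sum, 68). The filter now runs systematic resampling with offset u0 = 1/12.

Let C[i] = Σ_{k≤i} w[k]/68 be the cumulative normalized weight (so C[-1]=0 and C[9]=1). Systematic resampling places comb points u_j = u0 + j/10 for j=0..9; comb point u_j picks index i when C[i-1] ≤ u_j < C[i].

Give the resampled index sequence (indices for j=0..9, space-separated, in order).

C = [3/34, 5/34, 1/4, 23/68, 8/17, 41/68, 49/68, 57/68, 16/17, 1]
j=0: u_0=1/12 ∈ [0, 3/34) → index 0
j=1: u_1=11/60 ∈ [5/34, 1/4) → index 2
j=2: u_2=17/60 ∈ [1/4, 23/68) → index 3
j=3: u_3=23/60 ∈ [23/68, 8/17) → index 4
j=4: u_4=29/60 ∈ [8/17, 41/68) → index 5
j=5: u_5=7/12 ∈ [8/17, 41/68) → index 5
j=6: u_6=41/60 ∈ [41/68, 49/68) → index 6
j=7: u_7=47/60 ∈ [49/68, 57/68) → index 7
j=8: u_8=53/60 ∈ [57/68, 16/17) → index 8
j=9: u_9=59/60 ∈ [16/17, 1) → index 9

0 2 3 4 5 5 6 7 8 9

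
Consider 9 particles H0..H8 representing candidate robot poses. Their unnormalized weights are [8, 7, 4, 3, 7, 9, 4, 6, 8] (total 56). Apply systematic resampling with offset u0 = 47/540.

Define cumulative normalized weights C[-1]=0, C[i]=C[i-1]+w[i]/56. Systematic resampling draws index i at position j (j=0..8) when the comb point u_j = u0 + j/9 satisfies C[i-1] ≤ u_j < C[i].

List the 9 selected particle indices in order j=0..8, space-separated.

C = [1/7, 15/56, 19/56, 11/28, 29/56, 19/28, 3/4, 6/7, 1]
j=0: u_0=47/540 ∈ [0, 1/7) → index 0
j=1: u_1=107/540 ∈ [1/7, 15/56) → index 1
j=2: u_2=167/540 ∈ [15/56, 19/56) → index 2
j=3: u_3=227/540 ∈ [11/28, 29/56) → index 4
j=4: u_4=287/540 ∈ [29/56, 19/28) → index 5
j=5: u_5=347/540 ∈ [29/56, 19/28) → index 5
j=6: u_6=407/540 ∈ [3/4, 6/7) → index 7
j=7: u_7=467/540 ∈ [6/7, 1) → index 8
j=8: u_8=527/540 ∈ [6/7, 1) → index 8

0 1 2 4 5 5 7 8 8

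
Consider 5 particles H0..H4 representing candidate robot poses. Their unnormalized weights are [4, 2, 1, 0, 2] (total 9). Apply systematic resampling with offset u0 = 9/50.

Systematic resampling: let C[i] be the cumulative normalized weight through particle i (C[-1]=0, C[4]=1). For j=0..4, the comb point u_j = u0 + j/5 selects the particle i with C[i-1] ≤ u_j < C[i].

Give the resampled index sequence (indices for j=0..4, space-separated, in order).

0 0 1 4 4

C = [4/9, 2/3, 7/9, 7/9, 1]
j=0: u_0=9/50 ∈ [0, 4/9) → index 0
j=1: u_1=19/50 ∈ [0, 4/9) → index 0
j=2: u_2=29/50 ∈ [4/9, 2/3) → index 1
j=3: u_3=39/50 ∈ [7/9, 1) → index 4
j=4: u_4=49/50 ∈ [7/9, 1) → index 4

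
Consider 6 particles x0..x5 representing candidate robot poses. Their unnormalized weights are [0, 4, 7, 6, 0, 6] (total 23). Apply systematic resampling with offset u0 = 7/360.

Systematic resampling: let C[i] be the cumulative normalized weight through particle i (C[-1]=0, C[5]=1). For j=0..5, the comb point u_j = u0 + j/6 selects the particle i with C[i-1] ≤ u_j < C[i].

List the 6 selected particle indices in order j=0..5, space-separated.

C = [0, 4/23, 11/23, 17/23, 17/23, 1]
j=0: u_0=7/360 ∈ [0, 4/23) → index 1
j=1: u_1=67/360 ∈ [4/23, 11/23) → index 2
j=2: u_2=127/360 ∈ [4/23, 11/23) → index 2
j=3: u_3=187/360 ∈ [11/23, 17/23) → index 3
j=4: u_4=247/360 ∈ [11/23, 17/23) → index 3
j=5: u_5=307/360 ∈ [17/23, 1) → index 5

1 2 2 3 3 5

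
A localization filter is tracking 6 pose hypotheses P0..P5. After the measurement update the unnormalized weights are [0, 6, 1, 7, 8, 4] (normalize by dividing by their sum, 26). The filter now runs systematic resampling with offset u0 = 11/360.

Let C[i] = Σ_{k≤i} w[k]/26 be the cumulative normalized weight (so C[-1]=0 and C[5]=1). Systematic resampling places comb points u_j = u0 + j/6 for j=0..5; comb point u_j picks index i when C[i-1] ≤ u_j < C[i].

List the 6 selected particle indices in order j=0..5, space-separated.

C = [0, 3/13, 7/26, 7/13, 11/13, 1]
j=0: u_0=11/360 ∈ [0, 3/13) → index 1
j=1: u_1=71/360 ∈ [0, 3/13) → index 1
j=2: u_2=131/360 ∈ [7/26, 7/13) → index 3
j=3: u_3=191/360 ∈ [7/26, 7/13) → index 3
j=4: u_4=251/360 ∈ [7/13, 11/13) → index 4
j=5: u_5=311/360 ∈ [11/13, 1) → index 5

1 1 3 3 4 5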